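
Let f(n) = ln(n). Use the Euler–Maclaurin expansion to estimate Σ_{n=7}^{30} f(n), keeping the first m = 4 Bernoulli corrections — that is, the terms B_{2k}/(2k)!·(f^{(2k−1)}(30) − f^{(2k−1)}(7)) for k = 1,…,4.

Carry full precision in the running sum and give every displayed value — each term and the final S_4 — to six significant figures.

The integral term ∫_7^30 ln(x) dx = 65.4146.
Boundary: ½(f(7) + f(30)) = ½(1.94591 + 3.40120) = 2.67355.
Running total after boundary: 68.0881.
Correction k=1: B_{2}/2! · (f^{(1)}(30) − f^{(1)}(7)) = 1/12 · (0.0333333 − 0.142857) = -0.00912698.
Running total after k=1: 68.0790.
Correction k=2: B_{4}/4! · (f^{(3)}(30) − f^{(3)}(7)) = −1/720 · (7.40741e-05 − 0.00583090) = 7.99560e-06.
Running total after k=2: 68.0790.
Correction k=3: B_{6}/6! · (f^{(5)}(30) − f^{(5)}(7)) = 1/30240 · (9.87654e-07 − 0.00142798) = -4.71888e-08.
Running total after k=3: 68.0790.
Correction k=4: B_{8}/8! · (f^{(7)}(30) − f^{(7)}(7)) = −1/1209600 · (3.29218e-08 − 0.000874271) = 7.22750e-10.

S_4 ≈ 68.0790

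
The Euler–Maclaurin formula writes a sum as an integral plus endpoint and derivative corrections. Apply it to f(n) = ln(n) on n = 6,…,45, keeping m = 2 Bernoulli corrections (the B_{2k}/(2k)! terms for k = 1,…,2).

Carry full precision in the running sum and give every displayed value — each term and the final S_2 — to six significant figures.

Integral: ∫_6^45 ln(x) dx = 121.549.
½[f(6) + f(45)] = ½[1.79176 + 3.80666] = 2.79921.
Integral + boundary = 124.348.
k=1: B_{2}/(2)! × [f^{(1)}(45) − f^{(1)}(6)] = 1/12 × (0.0222222 − 0.166667) = -0.0120370.
Running total after k=1: 124.336.
k=2: B_{4}/(4)! × [f^{(3)}(45) − f^{(3)}(6)] = −1/720 × (2.19479e-05 − 0.00925926) = 1.28296e-05.

S_2 ≈ 124.336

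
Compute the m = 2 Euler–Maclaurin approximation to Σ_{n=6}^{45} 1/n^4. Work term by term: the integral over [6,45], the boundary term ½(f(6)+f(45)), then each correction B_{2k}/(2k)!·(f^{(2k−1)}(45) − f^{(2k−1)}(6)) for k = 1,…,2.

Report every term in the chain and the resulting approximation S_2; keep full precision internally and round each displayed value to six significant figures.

The integral term ∫_6^45 1/x^4 dx = 0.00153955.
½[f(6) + f(45)] = ½[0.000771605 + 2.43865e-07] = 0.000385924.
Integral + boundary = 0.00192548.
Order-1 term: 1/12 · (-2.16769e-08 − (-0.000514403)) = 4.28651e-05.
Running total after k=1: 0.00196834.
Order-2 term: −1/720 · (-3.21139e-10 − (-0.000428669)) = -5.95374e-07.

S_2 ≈ 0.00196775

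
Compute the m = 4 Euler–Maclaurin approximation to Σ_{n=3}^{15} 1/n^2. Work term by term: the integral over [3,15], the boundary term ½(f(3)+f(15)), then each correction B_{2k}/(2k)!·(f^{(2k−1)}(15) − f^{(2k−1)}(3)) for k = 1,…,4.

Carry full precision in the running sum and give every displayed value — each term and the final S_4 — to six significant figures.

S_4 ≈ 0.330440

The integral term ∫_3^15 1/x^2 dx = 0.266667.
Endpoint term: (f(3) + f(15))/2 = (0.111111 + 0.00444444)/2 = 0.0577778.
Integral + boundary = 0.324444.
Order-1 term: 1/12 · (-0.000592593 − (-0.0740741)) = 0.00612346.
Running total after k=1: 0.330568.
Order-2 term: −1/720 · (-3.16049e-05 − (-0.0987654)) = -0.000137130.
Running total after k=2: 0.330431.
Order-3 term: 1/30240 · (-4.21399e-06 − (-0.329218)) = 1.08867e-05.
Running total after k=3: 0.330442.
Order-4 term: −1/1209600 · (-1.04882e-06 − (-2.04847)) = -1.69351e-06.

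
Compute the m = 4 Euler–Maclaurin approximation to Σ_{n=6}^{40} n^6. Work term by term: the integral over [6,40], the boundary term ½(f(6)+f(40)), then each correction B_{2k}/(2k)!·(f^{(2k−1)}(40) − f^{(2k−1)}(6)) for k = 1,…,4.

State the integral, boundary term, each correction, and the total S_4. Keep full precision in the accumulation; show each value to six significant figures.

S_4 ≈ 2.55049e+10

The integral term ∫_6^40 x^6 dx = 2.34057e+10.
Boundary: ½(f(6) + f(40)) = ½(46656.0 + 4.09600e+09) = 2.04802e+09.
Integral + boundary = 2.54537e+10.
k=1: B_{2}/(2)! × [f^{(1)}(40) − f^{(1)}(6)] = 1/12 × (6.14400e+08 − 46656.0) = 5.11961e+07.
After k=1: 2.55049e+10.
k=2: B_{4}/(4)! × [f^{(3)}(40) − f^{(3)}(6)] = −1/720 × (7.68000e+06 − 25920.0) = -10630.7.
After k=2: 2.55049e+10.
k=3: B_{6}/(6)! × [f^{(5)}(40) − f^{(5)}(6)] = 1/30240 × (28800.0 − 4320.00) = 0.809524.
After k=3: 2.55049e+10.
k=4: B_{8}/(8)! × [f^{(7)}(40) − f^{(7)}(6)] = −1/1209600 × (0.00000 − 0.00000) = 0.00000.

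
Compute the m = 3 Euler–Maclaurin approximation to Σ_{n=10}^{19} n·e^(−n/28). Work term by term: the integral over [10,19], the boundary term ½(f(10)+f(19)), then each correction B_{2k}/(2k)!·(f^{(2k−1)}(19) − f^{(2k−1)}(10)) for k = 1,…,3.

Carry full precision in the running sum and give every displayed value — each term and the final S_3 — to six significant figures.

S_3 ≈ 85.0847

Integral: ∫_10^19 x·e^(−x/28) dx = 76.7905.
Endpoint term: (f(10) + f(19))/2 = (6.99673 + 9.63948)/2 = 8.31810.
Running total after boundary: 85.1086.
k=1: B_{2}/(2)! × [f^{(1)}(19) − f^{(1)}(10)] = 1/12 × (0.163074 − 0.449789) = -0.0238930.
Partial sum through k=1: 85.0847.
k=2: B_{4}/(4)! × [f^{(3)}(19) − f^{(3)}(10)] = −1/720 × (0.00150224 − 0.00235859) = 1.18937e-06.
Partial sum through k=2: 85.0847.
k=3: B_{6}/(6)! × [f^{(5)}(19) − f^{(5)}(10)] = 1/30240 × (3.56694e-06 − 5.28504e-06) = -5.68155e-11.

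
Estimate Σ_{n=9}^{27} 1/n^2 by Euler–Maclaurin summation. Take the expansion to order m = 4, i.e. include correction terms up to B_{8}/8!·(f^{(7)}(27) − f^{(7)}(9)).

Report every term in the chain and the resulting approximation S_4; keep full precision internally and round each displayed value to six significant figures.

Integral: ∫_9^27 1/x^2 dx = 0.0740741.
Endpoint term: (f(9) + f(27))/2 = (0.0123457 + 0.00137174)/2 = 0.00685871.
Integral + boundary = 0.0809328.
Correction k=1: B_{2}/2! · (f^{(1)}(27) − f^{(1)}(9)) = 1/12 · (-0.000101611 − (-0.00274348)) = 0.000220156.
After k=1: 0.0811529.
Correction k=2: B_{4}/4! · (f^{(3)}(27) − f^{(3)}(9)) = −1/720 · (-1.67260e-06 − (-0.000406442)) = -5.62180e-07.
After k=2: 0.0811524.
Correction k=3: B_{6}/6! · (f^{(5)}(27) − f^{(5)}(9)) = 1/30240 · (-6.88313e-08 − (-0.000150534)) = 4.97570e-09.
After k=3: 0.0811524.
Correction k=4: B_{8}/8! · (f^{(7)}(27) − f^{(7)}(9)) = −1/1209600 · (-5.28745e-09 − (-0.000104073)) = -8.60348e-11.

S_4 ≈ 0.0811524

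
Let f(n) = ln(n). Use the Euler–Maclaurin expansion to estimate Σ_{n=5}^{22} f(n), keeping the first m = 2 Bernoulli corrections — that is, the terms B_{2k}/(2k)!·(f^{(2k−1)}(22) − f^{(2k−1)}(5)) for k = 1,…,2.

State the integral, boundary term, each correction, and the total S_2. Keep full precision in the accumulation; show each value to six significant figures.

Integral: ∫_5^22 ln(x) dx = 42.9557.
Endpoint term: (f(5) + f(22))/2 = (1.60944 + 3.09104)/2 = 2.35024.
So far: 45.3060.
k=1: B_{2}/(2)! × [f^{(1)}(22) − f^{(1)}(5)] = 1/12 × (0.0454545 − 0.200000) = -0.0128788.
Partial sum through k=1: 45.2931.
k=2: B_{4}/(4)! × [f^{(3)}(22) − f^{(3)}(5)] = −1/720 × (0.000187829 − 0.0160000) = 2.19613e-05.

S_2 ≈ 45.2931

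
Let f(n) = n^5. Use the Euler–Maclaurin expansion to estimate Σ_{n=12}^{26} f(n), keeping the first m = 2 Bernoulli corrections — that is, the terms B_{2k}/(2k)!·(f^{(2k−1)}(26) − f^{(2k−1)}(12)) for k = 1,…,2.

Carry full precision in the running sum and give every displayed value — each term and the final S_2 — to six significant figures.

∫_12^26 x^5 dx evaluates to 5.09883e+07.
½[f(12) + f(26)] = ½[248832 + 1.18814e+07] = 6.06510e+06.
So far: 5.70534e+07.
Order-1 term: 1/12 · (2.28488e+06 − 103680) = 181767.
Partial sum through k=1: 5.72352e+07.
Order-2 term: −1/720 · (40560.0 − 8640.00) = -44.3333.

S_2 ≈ 5.72351e+07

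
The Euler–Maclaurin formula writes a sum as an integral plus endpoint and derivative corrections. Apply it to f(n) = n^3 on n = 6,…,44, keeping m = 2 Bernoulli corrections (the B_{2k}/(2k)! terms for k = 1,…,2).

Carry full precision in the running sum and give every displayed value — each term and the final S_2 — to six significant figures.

S_2 ≈ 979875

∫_6^44 x^3 dx evaluates to 936700.
Boundary: ½(f(6) + f(44)) = ½(216.000 + 85184.0) = 42700.0.
So far: 979400.
Correction k=1: B_{2}/2! · (f^{(1)}(44) − f^{(1)}(6)) = 1/12 · (5808.00 − 108.000) = 475.000.
Running total after k=1: 979875.
Correction k=2: B_{4}/4! · (f^{(3)}(44) − f^{(3)}(6)) = −1/720 · (6.00000 − 6.00000) = 0.00000.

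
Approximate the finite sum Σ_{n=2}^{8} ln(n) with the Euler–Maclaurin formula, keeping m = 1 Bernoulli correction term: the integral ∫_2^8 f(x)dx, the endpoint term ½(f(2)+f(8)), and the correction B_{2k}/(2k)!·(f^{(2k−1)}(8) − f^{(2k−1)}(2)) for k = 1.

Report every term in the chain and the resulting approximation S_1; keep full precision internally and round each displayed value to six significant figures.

S_1 ≈ 10.6043

∫_2^8 ln(x) dx evaluates to 9.24924.
Endpoint term: (f(2) + f(8))/2 = (0.693147 + 2.07944)/2 = 1.38629.
Integral + boundary = 10.6355.
Correction k=1: B_{2}/2! · (f^{(1)}(8) − f^{(1)}(2)) = 1/12 · (0.125000 − 0.500000) = -0.0312500.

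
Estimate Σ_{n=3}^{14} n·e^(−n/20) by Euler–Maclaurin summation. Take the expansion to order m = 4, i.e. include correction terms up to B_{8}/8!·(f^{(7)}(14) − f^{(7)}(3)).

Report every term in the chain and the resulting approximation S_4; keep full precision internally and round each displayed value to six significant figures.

∫_3^14 x·e^(−x/20) dx evaluates to 58.2477.
Endpoint term: (f(3) + f(14))/2 = (2.58212 + 6.95219)/2 = 4.76716.
Running total after boundary: 63.0148.
Correction k=1: B_{2}/2! · (f^{(1)}(14) − f^{(1)}(3)) = 1/12 · (0.148976 − 0.731602) = -0.0485522.
Partial sum through k=1: 62.9663.
Correction k=2: B_{4}/4! · (f^{(3)}(14) − f^{(3)}(3)) = −1/720 · (0.00285537 − 0.00613254) = 4.55164e-06.
Partial sum through k=2: 62.9663.
Correction k=3: B_{6}/6! · (f^{(5)}(14) − f^{(5)}(3)) = 1/30240 · (1.33457e-05 − 2.60902e-05) = -4.21444e-10.
Partial sum through k=3: 62.9663.
Correction k=4: B_{8}/8! · (f^{(7)}(14) − f^{(7)}(3)) = −1/1209600 · (4.88826e-08 − 9.21227e-08) = 3.57474e-14.

S_4 ≈ 62.9663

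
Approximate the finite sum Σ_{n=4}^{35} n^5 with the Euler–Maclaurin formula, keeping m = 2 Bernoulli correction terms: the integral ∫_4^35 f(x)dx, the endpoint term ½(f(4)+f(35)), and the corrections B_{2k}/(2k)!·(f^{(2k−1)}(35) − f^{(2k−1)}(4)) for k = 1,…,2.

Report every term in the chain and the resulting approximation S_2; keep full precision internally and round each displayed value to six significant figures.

S_2 ≈ 3.33263e+08

The integral term ∫_4^35 x^5 dx = 3.06377e+08.
Boundary: ½(f(4) + f(35)) = ½(1024.00 + 5.25219e+07) = 2.62614e+07.
Integral + boundary = 3.32638e+08.
Order-1 term: 1/12 · (7.50312e+06 − 1280.00) = 625154.
After k=1: 3.33264e+08.
Order-2 term: −1/720 · (73500.0 − 960.000) = -100.750.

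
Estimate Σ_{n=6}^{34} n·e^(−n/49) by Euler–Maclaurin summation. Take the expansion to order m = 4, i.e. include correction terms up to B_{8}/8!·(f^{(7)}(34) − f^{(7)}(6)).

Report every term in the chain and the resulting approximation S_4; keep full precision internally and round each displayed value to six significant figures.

Integral: ∫_6^34 x·e^(−x/49) dx = 352.389.
Endpoint term: (f(6) + f(34))/2 = (5.30851 + 16.9876)/2 = 11.1480.
Running total after boundary: 363.537.
Correction k=1: B_{2}/2! · (f^{(1)}(34) − f^{(1)}(6)) = 1/12 · (0.152949 − 0.776414) = -0.0519554.
Running total after k=1: 363.485.
Correction k=2: B_{4}/4! · (f^{(3)}(34) − f^{(3)}(6)) = −1/720 · (0.000479891 − 0.00106036) = 8.06202e-07.
Running total after k=2: 363.485.
Correction k=3: B_{6}/6! · (f^{(5)}(34) − f^{(5)}(6)) = 1/30240 · (3.73211e-07 − 7.48581e-07) = -1.24130e-11.
Running total after k=3: 363.485.
Correction k=4: B_{8}/8! · (f^{(7)}(34) − f^{(7)}(6)) = −1/1209600 · (2.27635e-10 − 4.39621e-10) = 1.75253e-16.

S_4 ≈ 363.485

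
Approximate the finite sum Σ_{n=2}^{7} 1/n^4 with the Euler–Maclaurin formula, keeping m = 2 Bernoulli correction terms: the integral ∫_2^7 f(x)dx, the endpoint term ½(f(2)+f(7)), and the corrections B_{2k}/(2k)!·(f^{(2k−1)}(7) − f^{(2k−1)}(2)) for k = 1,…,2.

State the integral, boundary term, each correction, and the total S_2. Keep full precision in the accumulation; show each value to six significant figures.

S_2 ≈ 0.0812480

∫_2^7 1/x^4 dx evaluates to 0.0406948.
Boundary: ½(f(2) + f(7)) = ½(0.0625000 + 0.000416493) = 0.0314582.
Integral + boundary = 0.0721531.
Order-1 term: 1/12 · (-0.000237996 − (-0.125000)) = 0.0103968.
Running total after k=1: 0.0825499.
Order-2 term: −1/720 · (-0.000145712 − (-0.937500)) = -0.00130188.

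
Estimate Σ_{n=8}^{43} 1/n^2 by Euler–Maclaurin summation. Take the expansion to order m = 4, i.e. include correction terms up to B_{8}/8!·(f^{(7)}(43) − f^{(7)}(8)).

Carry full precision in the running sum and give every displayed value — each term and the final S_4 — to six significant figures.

S_4 ≈ 0.110150

The integral term ∫_8^43 1/x^2 dx = 0.101744.
½[f(8) + f(43)] = ½[0.0156250 + 0.000540833] = 0.00808292.
Running total after boundary: 0.109827.
k=1: B_{2}/(2)! × [f^{(1)}(43) − f^{(1)}(8)] = 1/12 × (-2.51550e-05 − (-0.00390625)) = 0.000323425.
After k=1: 0.110151.
k=2: B_{4}/(4)! × [f^{(3)}(43) − f^{(3)}(8)] = −1/720 × (-1.63256e-07 − (-0.000732422)) = -1.01703e-06.
After k=2: 0.110150.
k=3: B_{6}/(6)! × [f^{(5)}(43) − f^{(5)}(8)] = 1/30240 × (-2.64883e-09 − (-0.000343323)) = 1.13532e-08.
After k=3: 0.110150.
k=4: B_{8}/(8)! × [f^{(7)}(43) − f^{(7)}(8)] = −1/1209600 × (-8.02240e-11 − (-0.000300407)) = -2.48353e-10.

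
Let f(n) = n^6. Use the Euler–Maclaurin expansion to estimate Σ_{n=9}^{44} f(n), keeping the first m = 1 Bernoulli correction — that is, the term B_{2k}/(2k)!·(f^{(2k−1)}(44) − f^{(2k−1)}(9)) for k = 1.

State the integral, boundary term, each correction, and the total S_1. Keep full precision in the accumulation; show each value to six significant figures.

S_1 ≈ 4.93213e+10

∫_9^44 x^6 dx evaluates to 4.56104e+10.
Endpoint term: (f(9) + f(44))/2 = (531441 + 7.25631e+09)/2 = 3.62842e+09.
So far: 4.92389e+10.
Correction k=1: B_{2}/2! · (f^{(1)}(44) − f^{(1)}(9)) = 1/12 · (9.89497e+08 − 354294) = 8.24286e+07.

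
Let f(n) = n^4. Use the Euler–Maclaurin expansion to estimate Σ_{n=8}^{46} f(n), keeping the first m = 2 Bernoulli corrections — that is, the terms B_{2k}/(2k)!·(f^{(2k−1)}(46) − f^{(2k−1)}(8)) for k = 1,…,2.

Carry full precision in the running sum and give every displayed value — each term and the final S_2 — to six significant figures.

S_2 ≈ 4.34591e+07

The integral term ∫_8^46 x^4 dx = 4.11860e+07.
Endpoint term: (f(8) + f(46))/2 = (4096.00 + 4.47746e+06)/2 = 2.24078e+06.
Integral + boundary = 4.34268e+07.
Order-1 term: 1/12 · (389344 − 2048.00) = 32274.7.
Partial sum through k=1: 4.34591e+07.
Order-2 term: −1/720 · (1104.00 − 192.000) = -1.26667.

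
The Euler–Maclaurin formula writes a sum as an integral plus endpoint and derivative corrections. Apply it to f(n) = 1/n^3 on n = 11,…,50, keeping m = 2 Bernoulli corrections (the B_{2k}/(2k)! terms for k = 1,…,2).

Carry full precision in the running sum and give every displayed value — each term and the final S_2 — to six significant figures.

The integral term ∫_11^50 1/x^3 dx = 0.00393223.
½[f(11) + f(50)] = ½[0.000751315 + 8.00000e-06] = 0.000379657.
So far: 0.00431189.
Order-1 term: 1/12 · (-4.80000e-07 − (-0.000204904)) = 1.70353e-05.
After k=1: 0.00432892.
Order-2 term: −1/720 · (-3.84000e-09 − (-3.38684e-05)) = -4.70342e-08.

S_2 ≈ 0.00432888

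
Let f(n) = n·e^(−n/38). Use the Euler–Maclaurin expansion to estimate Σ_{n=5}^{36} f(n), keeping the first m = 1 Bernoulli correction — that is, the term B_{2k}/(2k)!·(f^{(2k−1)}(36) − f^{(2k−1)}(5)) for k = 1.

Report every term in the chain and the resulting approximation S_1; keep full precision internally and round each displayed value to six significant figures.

S_1 ≈ 351.273

∫_5^36 x·e^(−x/38) dx evaluates to 342.163.
½[f(5) + f(36)] = ½[4.38355 + 13.9594] = 9.17146.
Integral + boundary = 351.334.
Order-1 term: 1/12 · (0.0204084 − 0.761353) = -0.0617454.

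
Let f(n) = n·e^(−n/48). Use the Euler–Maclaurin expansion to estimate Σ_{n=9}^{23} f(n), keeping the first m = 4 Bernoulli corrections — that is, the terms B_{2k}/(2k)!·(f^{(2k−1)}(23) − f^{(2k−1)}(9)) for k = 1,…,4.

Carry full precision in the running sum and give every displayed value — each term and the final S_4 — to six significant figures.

∫_9^23 x·e^(−x/48) dx evaluates to 157.652.
½[f(9) + f(23)] = ½[7.46126 + 14.2439] = 10.8526.
Running total after boundary: 168.504.
Correction k=1: B_{2}/2! · (f^{(1)}(23) − f^{(1)}(9)) = 1/12 · (0.322552 − 0.673586) = -0.0292529.
Running total after k=1: 168.475.
Correction k=2: B_{4}/4! · (f^{(3)}(23) − f^{(3)}(9)) = −1/720 · (0.000677583 − 0.00101200) = 4.64466e-07.
Running total after k=2: 168.475.
Correction k=3: B_{6}/6! · (f^{(5)}(23) − f^{(5)}(9)) = 1/30240 · (5.27417e-07 − 7.51581e-07) = -7.41282e-12.
Running total after k=3: 168.475.
Correction k=4: B_{8}/8! · (f^{(7)}(23) − f^{(7)}(9)) = −1/1209600 · (3.30184e-10 − 4.61773e-10) = 1.08787e-16.

S_4 ≈ 168.475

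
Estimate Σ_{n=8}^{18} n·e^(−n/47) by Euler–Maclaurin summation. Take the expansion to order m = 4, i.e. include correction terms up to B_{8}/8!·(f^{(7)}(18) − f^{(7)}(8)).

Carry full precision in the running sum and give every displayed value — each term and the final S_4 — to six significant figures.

S_4 ≈ 106.914

The integral term ∫_8^18 x·e^(−x/47) dx = 97.4269.
½[f(8) + f(18)] = ½[6.74788 + 12.2729] = 9.51039.
So far: 106.937.
Order-1 term: 1/12 · (0.420702 − 0.699913) = -0.0232676.
After k=1: 106.914.
Order-2 term: −1/720 · (0.000807767 − 0.00108053) = 3.78834e-07.
After k=2: 106.914.
Order-3 term: 1/30240 · (6.45127e-07 − 8.34861e-07) = -6.27428e-12.
After k=3: 106.914.
Order-4 term: −1/1209600 · (4.18552e-10 − 5.34438e-10) = 9.58051e-17.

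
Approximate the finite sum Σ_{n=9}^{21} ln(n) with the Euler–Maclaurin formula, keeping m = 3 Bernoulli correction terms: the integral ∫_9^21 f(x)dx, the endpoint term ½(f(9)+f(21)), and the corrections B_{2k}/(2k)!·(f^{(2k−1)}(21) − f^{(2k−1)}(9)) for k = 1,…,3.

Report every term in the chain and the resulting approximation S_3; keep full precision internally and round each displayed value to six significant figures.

S_3 ≈ 34.7755

Integral: ∫_9^21 ln(x) dx = 32.1599.
Endpoint term: (f(9) + f(21))/2 = (2.19722 + 3.04452)/2 = 2.62087.
Running total after boundary: 34.7808.
Order-1 term: 1/12 · (0.0476190 − 0.111111) = -0.00529101.
After k=1: 34.7755.
Order-2 term: −1/720 · (0.000215959 − 0.00274348) = 3.51045e-06.
After k=2: 34.7755.
Order-3 term: 1/30240 · (5.87645e-06 − 0.000406442) = -1.32462e-08.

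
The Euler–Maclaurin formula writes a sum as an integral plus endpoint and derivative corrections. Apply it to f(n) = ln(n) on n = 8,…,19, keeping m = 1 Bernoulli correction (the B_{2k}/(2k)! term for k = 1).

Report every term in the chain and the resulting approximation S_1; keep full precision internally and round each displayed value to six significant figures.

Integral: ∫_8^19 ln(x) dx = 28.3088.
½[f(8) + f(19)] = ½[2.07944 + 2.94444] = 2.51194.
So far: 30.8207.
Correction k=1: B_{2}/2! · (f^{(1)}(19) − f^{(1)}(8)) = 1/12 · (0.0526316 − 0.125000) = -0.00603070.

S_1 ≈ 30.8147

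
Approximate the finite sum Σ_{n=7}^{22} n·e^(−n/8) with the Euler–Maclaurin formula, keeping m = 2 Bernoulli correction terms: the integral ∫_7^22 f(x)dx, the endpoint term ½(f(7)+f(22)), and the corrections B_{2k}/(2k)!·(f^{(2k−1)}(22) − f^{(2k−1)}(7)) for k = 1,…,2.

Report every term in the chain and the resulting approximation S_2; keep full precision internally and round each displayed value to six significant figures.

S_2 ≈ 36.8293

The integral term ∫_7^22 x·e^(−x/8) dx = 34.6808.
Boundary: ½(f(7) + f(22)) = ½(2.91803 + 1.40641) = 2.16222.
Running total after boundary: 36.8430.
k=1: B_{2}/(2)! × [f^{(1)}(22) − f^{(1)}(7)] = 1/12 × (-0.111874 − 0.0521078) = -0.0136651.
Partial sum through k=1: 36.8293.
k=2: B_{4}/(4)! × [f^{(3)}(22) − f^{(3)}(7)] = −1/720 × (0.000249718 − 0.0138411) = 1.88769e-05.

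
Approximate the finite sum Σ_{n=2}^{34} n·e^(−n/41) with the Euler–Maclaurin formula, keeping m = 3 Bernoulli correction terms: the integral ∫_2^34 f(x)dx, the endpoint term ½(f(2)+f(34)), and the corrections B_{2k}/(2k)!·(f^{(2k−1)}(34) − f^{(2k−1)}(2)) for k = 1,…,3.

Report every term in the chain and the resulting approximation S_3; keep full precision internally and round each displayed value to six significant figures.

S_3 ≈ 345.532

Integral: ∫_2^34 x·e^(−x/41) dx = 337.231.
Endpoint term: (f(2) + f(34))/2 = (1.90478 + 14.8365)/2 = 8.37065.
So far: 345.601.
k=1: B_{2}/(2)! × [f^{(1)}(34) − f^{(1)}(2)] = 1/12 × (0.0745019 − 0.905932) = -0.0692858.
Running total after k=1: 345.532.
k=2: B_{4}/(4)! × [f^{(3)}(34) − f^{(3)}(2)] = −1/720 × (0.000563497 − 0.00167205) = 1.53965e-06.
Running total after k=2: 345.532.
k=3: B_{6}/(6)! × [f^{(5)}(34) − f^{(5)}(2)] = 1/30240 × (6.44066e-07 − 1.66875e-06) = -3.38851e-11.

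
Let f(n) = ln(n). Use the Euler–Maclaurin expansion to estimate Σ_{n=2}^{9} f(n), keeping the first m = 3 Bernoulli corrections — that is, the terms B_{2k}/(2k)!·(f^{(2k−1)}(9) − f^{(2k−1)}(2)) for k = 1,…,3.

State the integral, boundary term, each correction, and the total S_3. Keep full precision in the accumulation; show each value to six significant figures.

S_3 ≈ 12.8018

Integral: ∫_2^9 ln(x) dx = 11.3887.
Endpoint term: (f(2) + f(9))/2 = (0.693147 + 2.19722)/2 = 1.44519.
Integral + boundary = 12.8339.
Order-1 term: 1/12 · (0.111111 − 0.500000) = -0.0324074.
After k=1: 12.8015.
Order-2 term: −1/720 · (0.00274348 − 0.250000) = 0.000343412.
After k=2: 12.8018.
Order-3 term: 1/30240 · (0.000406442 − 0.750000) = -2.47881e-05.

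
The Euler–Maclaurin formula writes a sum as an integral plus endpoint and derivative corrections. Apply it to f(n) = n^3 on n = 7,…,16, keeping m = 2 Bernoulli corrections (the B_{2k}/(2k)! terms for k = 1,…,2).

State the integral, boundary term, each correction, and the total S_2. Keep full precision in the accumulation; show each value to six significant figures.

∫_7^16 x^3 dx evaluates to 15783.8.
Boundary: ½(f(7) + f(16)) = ½(343.000 + 4096.00) = 2219.50.
Running total after boundary: 18003.2.
k=1: B_{2}/(2)! × [f^{(1)}(16) − f^{(1)}(7)] = 1/12 × (768.000 − 147.000) = 51.7500.
Partial sum through k=1: 18055.0.
k=2: B_{4}/(4)! × [f^{(3)}(16) − f^{(3)}(7)] = −1/720 × (6.00000 − 6.00000) = 0.00000.

S_2 ≈ 18055.0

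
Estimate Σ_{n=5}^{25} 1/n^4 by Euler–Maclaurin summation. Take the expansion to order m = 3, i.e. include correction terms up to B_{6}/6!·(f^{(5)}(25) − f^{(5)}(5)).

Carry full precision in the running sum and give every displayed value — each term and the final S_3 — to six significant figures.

Integral: ∫_5^25 1/x^4 dx = 0.00264533.
½[f(5) + f(25)] = ½[0.00160000 + 2.56000e-06] = 0.000801280.
Integral + boundary = 0.00344661.
Correction k=1: B_{2}/2! · (f^{(1)}(25) − f^{(1)}(5)) = 1/12 · (-4.09600e-07 − (-0.00128000)) = 0.000106633.
Partial sum through k=1: 0.00355325.
Correction k=2: B_{4}/4! · (f^{(3)}(25) − f^{(3)}(5)) = −1/720 · (-1.96608e-08 − (-0.00153600)) = -2.13331e-06.
Partial sum through k=2: 0.00355111.
Correction k=3: B_{6}/6! · (f^{(5)}(25) − f^{(5)}(5)) = 1/30240 · (-1.76161e-09 − (-0.00344064)) = 1.13778e-07.

S_3 ≈ 0.00355123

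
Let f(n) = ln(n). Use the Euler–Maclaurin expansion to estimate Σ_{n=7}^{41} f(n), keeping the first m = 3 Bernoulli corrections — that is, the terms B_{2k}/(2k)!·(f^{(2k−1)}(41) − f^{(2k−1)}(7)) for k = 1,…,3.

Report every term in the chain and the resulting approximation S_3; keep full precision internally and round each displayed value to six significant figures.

∫_7^41 ln(x) dx evaluates to 104.635.
Boundary: ½(f(7) + f(41)) = ½(1.94591 + 3.71357) = 2.82974.
Integral + boundary = 107.465.
Correction k=1: B_{2}/2! · (f^{(1)}(41) − f^{(1)}(7)) = 1/12 · (0.0243902 − 0.142857) = -0.00987224.
Running total after k=1: 107.455.
Correction k=2: B_{4}/4! · (f^{(3)}(41) − f^{(3)}(7)) = −1/720 · (2.90187e-05 − 0.00583090) = 8.05817e-06.
Running total after k=2: 107.455.
Correction k=3: B_{6}/6! · (f^{(5)}(41) − f^{(5)}(7)) = 1/30240 · (2.07153e-07 − 0.00142798) = -4.72146e-08.

S_3 ≈ 107.455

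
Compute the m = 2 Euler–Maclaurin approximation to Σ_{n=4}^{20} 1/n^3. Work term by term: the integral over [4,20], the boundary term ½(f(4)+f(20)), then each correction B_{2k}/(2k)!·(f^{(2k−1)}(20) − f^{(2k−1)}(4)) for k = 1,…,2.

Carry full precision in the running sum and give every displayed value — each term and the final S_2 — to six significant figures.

S_2 ≈ 0.0388297

Integral: ∫_4^20 1/x^3 dx = 0.0300000.
Endpoint term: (f(4) + f(20))/2 = (0.0156250 + 0.000125000)/2 = 0.00787500.
So far: 0.0378750.
Correction k=1: B_{2}/2! · (f^{(1)}(20) − f^{(1)}(4)) = 1/12 · (-1.87500e-05 − (-0.0117188)) = 0.000975000.
After k=1: 0.0388500.
Correction k=2: B_{4}/4! · (f^{(3)}(20) − f^{(3)}(4)) = −1/720 · (-9.37500e-07 − (-0.0146484)) = -2.03437e-05.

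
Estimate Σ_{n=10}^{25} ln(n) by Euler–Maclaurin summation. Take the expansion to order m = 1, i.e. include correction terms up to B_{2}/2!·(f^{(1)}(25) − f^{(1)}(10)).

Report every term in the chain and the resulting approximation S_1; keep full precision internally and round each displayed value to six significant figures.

S_1 ≈ 45.2018

The integral term ∫_10^25 ln(x) dx = 42.4460.
Endpoint term: (f(10) + f(25))/2 = (2.30259 + 3.21888)/2 = 2.76073.
So far: 45.2068.
k=1: B_{2}/(2)! × [f^{(1)}(25) − f^{(1)}(10)] = 1/12 × (0.0400000 − 0.100000) = -0.00500000.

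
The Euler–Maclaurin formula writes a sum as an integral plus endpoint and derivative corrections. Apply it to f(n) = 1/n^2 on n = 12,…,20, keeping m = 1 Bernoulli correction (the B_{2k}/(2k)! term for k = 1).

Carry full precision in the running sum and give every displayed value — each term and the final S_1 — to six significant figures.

The integral term ∫_12^20 1/x^2 dx = 0.0333333.
Boundary: ½(f(12) + f(20)) = ½(0.00694444 + 0.00250000) = 0.00472222.
Running total after boundary: 0.0380556.
k=1: B_{2}/(2)! × [f^{(1)}(20) − f^{(1)}(12)] = 1/12 × (-0.000250000 − (-0.00115741)) = 7.56173e-05.

S_1 ≈ 0.0381312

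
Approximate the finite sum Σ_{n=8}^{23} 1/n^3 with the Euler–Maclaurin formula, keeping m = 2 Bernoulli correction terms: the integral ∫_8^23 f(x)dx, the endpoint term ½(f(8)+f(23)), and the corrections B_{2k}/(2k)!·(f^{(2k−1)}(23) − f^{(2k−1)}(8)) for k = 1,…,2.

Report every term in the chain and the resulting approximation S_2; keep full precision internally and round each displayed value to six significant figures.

Integral: ∫_8^23 1/x^3 dx = 0.00686732.
Endpoint term: (f(8) + f(23))/2 = (0.00195312 + 8.21895e-05)/2 = 0.00101766.
So far: 0.00788498.
Order-1 term: 1/12 · (-1.07204e-05 − (-0.000732422)) = 6.01418e-05.
Running total after k=1: 0.00794512.
Order-2 term: −1/720 · (-4.05307e-07 − (-0.000228882)) = -3.17329e-07.

S_2 ≈ 0.00794480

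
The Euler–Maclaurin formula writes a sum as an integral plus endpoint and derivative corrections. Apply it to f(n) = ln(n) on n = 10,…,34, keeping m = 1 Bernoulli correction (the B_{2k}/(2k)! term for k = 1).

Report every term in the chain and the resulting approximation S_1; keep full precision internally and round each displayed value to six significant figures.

S_1 ≈ 75.7790

The integral term ∫_10^34 ln(x) dx = 72.8704.
Endpoint term: (f(10) + f(34))/2 = (2.30259 + 3.52636)/2 = 2.91447.
So far: 75.7849.
Correction k=1: B_{2}/2! · (f^{(1)}(34) − f^{(1)}(10)) = 1/12 · (0.0294118 − 0.100000) = -0.00588235.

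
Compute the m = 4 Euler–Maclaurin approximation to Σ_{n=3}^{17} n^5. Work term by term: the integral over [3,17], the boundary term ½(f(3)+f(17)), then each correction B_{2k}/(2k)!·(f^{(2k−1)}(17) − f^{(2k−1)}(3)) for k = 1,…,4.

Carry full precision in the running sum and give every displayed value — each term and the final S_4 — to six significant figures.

∫_3^17 x^5 dx evaluates to 4.02281e+06.
Boundary: ½(f(3) + f(17)) = ½(243.000 + 1.41986e+06) = 710050.
Running total after boundary: 4.73286e+06.
k=1: B_{2}/(2)! × [f^{(1)}(17) − f^{(1)}(3)] = 1/12 × (417605 − 405.000) = 34766.7.
After k=1: 4.76762e+06.
k=2: B_{4}/(4)! × [f^{(3)}(17) − f^{(3)}(3)] = −1/720 × (17340.0 − 540.000) = -23.3333.
After k=2: 4.76760e+06.
k=3: B_{6}/(6)! × [f^{(5)}(17) − f^{(5)}(3)] = 1/30240 × (120.000 − 120.000) = 0.00000.
After k=3: 4.76760e+06.
k=4: B_{8}/(8)! × [f^{(7)}(17) − f^{(7)}(3)] = −1/1209600 × (0.00000 − 0.00000) = 0.00000.

S_4 ≈ 4.76760e+06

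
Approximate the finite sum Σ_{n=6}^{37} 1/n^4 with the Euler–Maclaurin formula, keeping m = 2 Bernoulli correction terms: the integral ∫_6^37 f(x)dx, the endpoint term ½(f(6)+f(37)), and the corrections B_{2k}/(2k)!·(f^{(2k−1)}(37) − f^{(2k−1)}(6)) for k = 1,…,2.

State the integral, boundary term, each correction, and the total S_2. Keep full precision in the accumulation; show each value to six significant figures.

S_2 ≈ 0.00196497

The integral term ∫_6^37 1/x^4 dx = 0.00153663.
Endpoint term: (f(6) + f(37))/2 = (0.000771605 + 5.33572e-07)/2 = 0.000386069.
Integral + boundary = 0.00192270.
Order-1 term: 1/12 · (-5.76835e-08 − (-0.000514403)) = 4.28621e-05.
Running total after k=1: 0.00196556.
Order-2 term: −1/720 · (-1.26406e-09 − (-0.000428669)) = -5.95372e-07.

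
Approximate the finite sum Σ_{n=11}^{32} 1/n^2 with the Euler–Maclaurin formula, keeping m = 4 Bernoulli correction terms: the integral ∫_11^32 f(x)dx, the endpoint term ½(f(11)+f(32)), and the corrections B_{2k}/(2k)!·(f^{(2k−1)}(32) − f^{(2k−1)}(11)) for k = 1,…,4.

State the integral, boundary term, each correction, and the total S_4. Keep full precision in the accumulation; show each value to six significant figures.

∫_11^32 1/x^2 dx evaluates to 0.0596591.
Endpoint term: (f(11) + f(32))/2 = (0.00826446 + 0.000976562)/2 = 0.00462051.
Integral + boundary = 0.0642796.
Correction k=1: B_{2}/2! · (f^{(1)}(32) − f^{(1)}(11)) = 1/12 · (-6.10352e-05 − (-0.00150263)) = 0.000120133.
Running total after k=1: 0.0643997.
Correction k=2: B_{4}/4! · (f^{(3)}(32) − f^{(3)}(11)) = −1/720 · (-7.15256e-07 − (-0.000149021)) = -2.05980e-07.
Running total after k=2: 0.0643995.
Correction k=3: B_{6}/6! · (f^{(5)}(32) − f^{(5)}(11)) = 1/30240 · (-2.09548e-08 − (-3.69474e-05)) = 1.22111e-09.
Running total after k=3: 0.0643995.
Correction k=4: B_{8}/8! · (f^{(7)}(32) − f^{(7)}(11)) = −1/1209600 · (-1.14596e-09 − (-1.70996e-05)) = -1.41356e-11.

S_4 ≈ 0.0643995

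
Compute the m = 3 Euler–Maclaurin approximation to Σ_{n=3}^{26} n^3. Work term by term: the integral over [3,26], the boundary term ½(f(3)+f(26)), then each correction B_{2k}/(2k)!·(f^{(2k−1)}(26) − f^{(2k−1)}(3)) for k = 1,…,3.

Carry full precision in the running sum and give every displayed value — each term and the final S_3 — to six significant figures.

The integral term ∫_3^26 x^3 dx = 114224.
Boundary: ½(f(3) + f(26)) = ½(27.0000 + 17576.0) = 8801.50.
Running total after boundary: 123025.
k=1: B_{2}/(2)! × [f^{(1)}(26) − f^{(1)}(3)] = 1/12 × (2028.00 − 27.0000) = 166.750.
After k=1: 123192.
k=2: B_{4}/(4)! × [f^{(3)}(26) − f^{(3)}(3)] = −1/720 × (6.00000 − 6.00000) = 0.00000.
After k=2: 123192.
k=3: B_{6}/(6)! × [f^{(5)}(26) − f^{(5)}(3)] = 1/30240 × (0.00000 − 0.00000) = 0.00000.

S_3 ≈ 123192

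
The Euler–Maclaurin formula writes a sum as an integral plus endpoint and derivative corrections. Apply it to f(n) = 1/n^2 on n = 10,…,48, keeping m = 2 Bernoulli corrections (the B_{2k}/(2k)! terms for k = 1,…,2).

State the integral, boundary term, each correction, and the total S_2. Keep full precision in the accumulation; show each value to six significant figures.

The integral term ∫_10^48 1/x^2 dx = 0.0791667.
½[f(10) + f(48)] = ½[0.0100000 + 0.000434028] = 0.00521701.
So far: 0.0843837.
Correction k=1: B_{2}/2! · (f^{(1)}(48) − f^{(1)}(10)) = 1/12 · (-1.80845e-05 − (-0.00200000)) = 0.000165160.
After k=1: 0.0845488.
Correction k=2: B_{4}/4! · (f^{(3)}(48) − f^{(3)}(10)) = −1/720 · (-9.41901e-08 − (-0.000240000)) = -3.33203e-07.

S_2 ≈ 0.0845485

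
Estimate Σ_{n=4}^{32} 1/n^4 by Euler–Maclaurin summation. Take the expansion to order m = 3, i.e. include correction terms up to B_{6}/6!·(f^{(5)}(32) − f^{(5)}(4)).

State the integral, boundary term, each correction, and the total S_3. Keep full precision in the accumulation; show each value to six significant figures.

S_3 ≈ 0.00746795

The integral term ∫_4^32 1/x^4 dx = 0.00519816.
Endpoint term: (f(4) + f(32))/2 = (0.00390625 + 9.53674e-07)/2 = 0.00195360.
Integral + boundary = 0.00715176.
k=1: B_{2}/(2)! × [f^{(1)}(32) − f^{(1)}(4)] = 1/12 × (-1.19209e-07 − (-0.00390625)) = 0.000325511.
After k=1: 0.00747727.
k=2: B_{4}/(4)! × [f^{(3)}(32) − f^{(3)}(4)] = −1/720 × (-3.49246e-09 − (-0.00732422)) = -1.01725e-05.
After k=2: 0.00746710.
k=3: B_{6}/(6)! × [f^{(5)}(32) − f^{(5)}(4)] = 1/30240 × (-1.90994e-10 − (-0.0256348)) = 8.47710e-07.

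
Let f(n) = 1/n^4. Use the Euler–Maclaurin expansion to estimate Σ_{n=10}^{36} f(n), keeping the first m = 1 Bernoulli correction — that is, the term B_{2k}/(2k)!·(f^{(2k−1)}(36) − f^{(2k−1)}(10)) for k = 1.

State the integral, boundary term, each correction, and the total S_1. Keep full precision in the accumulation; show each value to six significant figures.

The integral term ∫_10^36 1/x^4 dx = 0.000326189.
Endpoint term: (f(10) + f(36))/2 = (0.000100000 + 5.95374e-07)/2 = 5.02977e-05.
Integral + boundary = 0.000376487.
Order-1 term: 1/12 · (-6.61527e-08 − (-4.00000e-05)) = 3.32782e-06.

S_1 ≈ 0.000379814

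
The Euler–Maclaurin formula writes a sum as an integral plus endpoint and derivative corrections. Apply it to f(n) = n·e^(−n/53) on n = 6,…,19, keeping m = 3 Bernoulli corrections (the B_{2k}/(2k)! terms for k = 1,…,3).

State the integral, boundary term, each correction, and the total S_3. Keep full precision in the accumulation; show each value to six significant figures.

Integral: ∫_6^19 x·e^(−x/53) dx = 125.948.
½[f(6) + f(19)] = ½[5.35779 + 13.2759] = 9.31683.
So far: 135.265.
Correction k=1: B_{2}/2! · (f^{(1)}(19) − f^{(1)}(6)) = 1/12 · (0.448242 − 0.791875) = -0.0286361.
Partial sum through k=1: 135.236.
Correction k=2: B_{4}/4! · (f^{(3)}(19) − f^{(3)}(6)) = −1/720 · (0.000657067 − 0.000917695) = 3.61983e-07.
Partial sum through k=2: 135.236.
Correction k=3: B_{6}/6! · (f^{(5)}(19) − f^{(5)}(6)) = 1/30240 · (4.11022e-07 − 5.53038e-07) = -4.69629e-12.

S_3 ≈ 135.236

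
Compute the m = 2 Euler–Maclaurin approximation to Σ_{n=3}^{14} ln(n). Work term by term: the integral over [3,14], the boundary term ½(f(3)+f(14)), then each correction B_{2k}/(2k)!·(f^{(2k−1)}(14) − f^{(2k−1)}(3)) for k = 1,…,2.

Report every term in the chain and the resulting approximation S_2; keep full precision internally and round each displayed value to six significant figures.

S_2 ≈ 24.4981

∫_3^14 ln(x) dx evaluates to 22.6510.
½[f(3) + f(14)] = ½[1.09861 + 2.63906] = 1.86883.
Integral + boundary = 24.5198.
Correction k=1: B_{2}/2! · (f^{(1)}(14) − f^{(1)}(3)) = 1/12 · (0.0714286 − 0.333333) = -0.0218254.
Running total after k=1: 24.4980.
Correction k=2: B_{4}/4! · (f^{(3)}(14) − f^{(3)}(3)) = −1/720 · (0.000728863 − 0.0740741) = 0.000101868.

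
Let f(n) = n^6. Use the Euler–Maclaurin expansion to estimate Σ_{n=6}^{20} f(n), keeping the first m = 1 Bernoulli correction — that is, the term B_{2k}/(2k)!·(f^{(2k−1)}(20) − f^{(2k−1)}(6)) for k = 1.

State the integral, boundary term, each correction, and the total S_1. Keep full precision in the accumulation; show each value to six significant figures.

The integral term ∫_6^20 x^6 dx = 1.82817e+08.
Endpoint term: (f(6) + f(20))/2 = (46656.0 + 6.40000e+07)/2 = 3.20233e+07.
So far: 2.14840e+08.
Order-1 term: 1/12 · (1.92000e+07 − 46656.0) = 1.59611e+06.

S_1 ≈ 2.16437e+08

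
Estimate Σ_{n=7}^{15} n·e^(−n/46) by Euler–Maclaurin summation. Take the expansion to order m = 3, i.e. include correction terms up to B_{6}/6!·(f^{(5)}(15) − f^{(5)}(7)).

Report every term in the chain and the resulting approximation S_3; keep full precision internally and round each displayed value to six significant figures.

Integral: ∫_7^15 x·e^(−x/46) dx = 68.6400.
½[f(7) + f(15)] = ½[6.01187 + 10.8261] = 8.41900.
Integral + boundary = 77.0590.
Correction k=1: B_{2}/2! · (f^{(1)}(15) − f^{(1)}(7)) = 1/12 · (0.486392 − 0.728146) = -0.0201462.
After k=1: 77.0389.
Correction k=2: B_{4}/4! · (f^{(3)}(15) − f^{(3)}(7)) = −1/720 · (0.000912040 − 0.00115587) = 3.38655e-07.
After k=2: 77.0389.
Correction k=3: B_{6}/6! · (f^{(5)}(15) − f^{(5)}(7)) = 1/30240 · (7.53410e-07 − 9.29881e-07) = -5.83568e-12.

S_3 ≈ 77.0389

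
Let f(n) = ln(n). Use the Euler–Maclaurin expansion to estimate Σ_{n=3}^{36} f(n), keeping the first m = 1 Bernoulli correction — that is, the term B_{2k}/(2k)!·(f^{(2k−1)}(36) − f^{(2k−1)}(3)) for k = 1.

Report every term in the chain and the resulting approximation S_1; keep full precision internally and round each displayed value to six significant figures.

S_1 ≈ 95.0264

Integral: ∫_3^36 ln(x) dx = 92.7108.
Boundary: ½(f(3) + f(36)) = ½(1.09861 + 3.58352) = 2.34107.
Running total after boundary: 95.0519.
Correction k=1: B_{2}/2! · (f^{(1)}(36) − f^{(1)}(3)) = 1/12 · (0.0277778 − 0.333333) = -0.0254630.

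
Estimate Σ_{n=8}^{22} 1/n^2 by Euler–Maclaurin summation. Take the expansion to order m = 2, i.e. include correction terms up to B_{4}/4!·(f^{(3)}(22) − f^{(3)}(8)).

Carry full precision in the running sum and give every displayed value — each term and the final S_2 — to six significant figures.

∫_8^22 1/x^2 dx evaluates to 0.0795455.
½[f(8) + f(22)] = ½[0.0156250 + 0.00206612] = 0.00884556.
So far: 0.0883910.
Correction k=1: B_{2}/2! · (f^{(1)}(22) − f^{(1)}(8)) = 1/12 · (-0.000187829 − (-0.00390625)) = 0.000309868.
Partial sum through k=1: 0.0887009.
Correction k=2: B_{4}/4! · (f^{(3)}(22) − f^{(3)}(8)) = −1/720 · (-4.65691e-06 − (-0.000732422)) = -1.01078e-06.

S_2 ≈ 0.0886999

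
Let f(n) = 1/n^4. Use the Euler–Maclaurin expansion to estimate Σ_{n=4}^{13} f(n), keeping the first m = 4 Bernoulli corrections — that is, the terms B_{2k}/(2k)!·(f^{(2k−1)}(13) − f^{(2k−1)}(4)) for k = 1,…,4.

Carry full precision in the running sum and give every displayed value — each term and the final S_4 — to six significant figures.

The integral term ∫_4^13 1/x^4 dx = 0.00505661.
Boundary: ½(f(4) + f(13)) = ½(0.00390625 + 3.50128e-05) = 0.00197063.
So far: 0.00702724.
k=1: B_{2}/(2)! × [f^{(1)}(13) − f^{(1)}(4)] = 1/12 × (-1.07732e-05 − (-0.00390625)) = 0.000324623.
Running total after k=1: 0.00735187.
k=2: B_{4}/(4)! × [f^{(3)}(13) − f^{(3)}(4)] = −1/720 × (-1.91240e-06 − (-0.00732422)) = -1.01699e-05.
Running total after k=2: 0.00734170.
k=3: B_{6}/(6)! × [f^{(5)}(13) − f^{(5)}(4)] = 1/30240 × (-6.33693e-07 − (-0.0256348)) = 8.47690e-07.
Running total after k=3: 0.00734254.
k=4: B_{8}/(8)! × [f^{(7)}(13) − f^{(7)}(4)] = −1/1209600 × (-3.37470e-07 − (-0.144196)) = -1.19209e-07.

S_4 ≈ 0.00734242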